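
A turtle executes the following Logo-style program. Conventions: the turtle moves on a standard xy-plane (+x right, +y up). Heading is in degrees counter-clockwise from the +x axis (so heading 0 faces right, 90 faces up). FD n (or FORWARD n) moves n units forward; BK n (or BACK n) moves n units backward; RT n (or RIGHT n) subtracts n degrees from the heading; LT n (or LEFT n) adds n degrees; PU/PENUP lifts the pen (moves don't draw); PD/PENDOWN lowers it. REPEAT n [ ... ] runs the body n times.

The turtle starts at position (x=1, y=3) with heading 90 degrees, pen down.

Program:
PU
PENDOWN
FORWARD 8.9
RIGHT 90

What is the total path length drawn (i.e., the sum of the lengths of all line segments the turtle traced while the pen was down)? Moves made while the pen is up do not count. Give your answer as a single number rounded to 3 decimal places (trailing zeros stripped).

Executing turtle program step by step:
Start: pos=(1,3), heading=90, pen down
PU: pen up
PD: pen down
FD 8.9: (1,3) -> (1,11.9) [heading=90, draw]
RT 90: heading 90 -> 0
Final: pos=(1,11.9), heading=0, 1 segment(s) drawn

Segment lengths:
  seg 1: (1,3) -> (1,11.9), length = 8.9
Total = 8.9

Answer: 8.9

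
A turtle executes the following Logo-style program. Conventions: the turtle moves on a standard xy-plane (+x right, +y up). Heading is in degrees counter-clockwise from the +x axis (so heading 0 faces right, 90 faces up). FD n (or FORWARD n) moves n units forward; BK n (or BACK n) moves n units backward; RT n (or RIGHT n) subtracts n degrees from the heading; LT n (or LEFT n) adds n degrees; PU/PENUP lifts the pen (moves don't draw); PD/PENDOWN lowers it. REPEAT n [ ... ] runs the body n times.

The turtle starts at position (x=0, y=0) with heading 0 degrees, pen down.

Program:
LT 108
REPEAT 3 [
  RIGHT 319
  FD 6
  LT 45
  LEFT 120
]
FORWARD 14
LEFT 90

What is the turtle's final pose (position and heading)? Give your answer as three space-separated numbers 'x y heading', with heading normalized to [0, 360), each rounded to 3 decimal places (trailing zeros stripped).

Answer: 9.156 1.88 96

Derivation:
Executing turtle program step by step:
Start: pos=(0,0), heading=0, pen down
LT 108: heading 0 -> 108
REPEAT 3 [
  -- iteration 1/3 --
  RT 319: heading 108 -> 149
  FD 6: (0,0) -> (-5.143,3.09) [heading=149, draw]
  LT 45: heading 149 -> 194
  LT 120: heading 194 -> 314
  -- iteration 2/3 --
  RT 319: heading 314 -> 355
  FD 6: (-5.143,3.09) -> (0.834,2.567) [heading=355, draw]
  LT 45: heading 355 -> 40
  LT 120: heading 40 -> 160
  -- iteration 3/3 --
  RT 319: heading 160 -> 201
  FD 6: (0.834,2.567) -> (-4.767,0.417) [heading=201, draw]
  LT 45: heading 201 -> 246
  LT 120: heading 246 -> 6
]
FD 14: (-4.767,0.417) -> (9.156,1.88) [heading=6, draw]
LT 90: heading 6 -> 96
Final: pos=(9.156,1.88), heading=96, 4 segment(s) drawn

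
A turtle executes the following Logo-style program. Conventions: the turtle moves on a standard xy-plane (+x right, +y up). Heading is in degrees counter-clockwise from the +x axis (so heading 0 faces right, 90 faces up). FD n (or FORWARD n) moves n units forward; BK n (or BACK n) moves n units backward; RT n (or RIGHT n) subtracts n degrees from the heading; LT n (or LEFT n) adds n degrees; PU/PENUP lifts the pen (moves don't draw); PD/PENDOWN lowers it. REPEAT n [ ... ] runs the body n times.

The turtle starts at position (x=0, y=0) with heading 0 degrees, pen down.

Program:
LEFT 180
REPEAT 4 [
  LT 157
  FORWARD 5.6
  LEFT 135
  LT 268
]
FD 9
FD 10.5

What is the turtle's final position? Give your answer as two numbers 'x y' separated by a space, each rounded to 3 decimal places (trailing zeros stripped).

Executing turtle program step by step:
Start: pos=(0,0), heading=0, pen down
LT 180: heading 0 -> 180
REPEAT 4 [
  -- iteration 1/4 --
  LT 157: heading 180 -> 337
  FD 5.6: (0,0) -> (5.155,-2.188) [heading=337, draw]
  LT 135: heading 337 -> 112
  LT 268: heading 112 -> 20
  -- iteration 2/4 --
  LT 157: heading 20 -> 177
  FD 5.6: (5.155,-2.188) -> (-0.437,-1.895) [heading=177, draw]
  LT 135: heading 177 -> 312
  LT 268: heading 312 -> 220
  -- iteration 3/4 --
  LT 157: heading 220 -> 17
  FD 5.6: (-0.437,-1.895) -> (4.918,-0.258) [heading=17, draw]
  LT 135: heading 17 -> 152
  LT 268: heading 152 -> 60
  -- iteration 4/4 --
  LT 157: heading 60 -> 217
  FD 5.6: (4.918,-0.258) -> (0.445,-3.628) [heading=217, draw]
  LT 135: heading 217 -> 352
  LT 268: heading 352 -> 260
]
FD 9: (0.445,-3.628) -> (-1.117,-12.491) [heading=260, draw]
FD 10.5: (-1.117,-12.491) -> (-2.941,-22.832) [heading=260, draw]
Final: pos=(-2.941,-22.832), heading=260, 6 segment(s) drawn

Answer: -2.941 -22.832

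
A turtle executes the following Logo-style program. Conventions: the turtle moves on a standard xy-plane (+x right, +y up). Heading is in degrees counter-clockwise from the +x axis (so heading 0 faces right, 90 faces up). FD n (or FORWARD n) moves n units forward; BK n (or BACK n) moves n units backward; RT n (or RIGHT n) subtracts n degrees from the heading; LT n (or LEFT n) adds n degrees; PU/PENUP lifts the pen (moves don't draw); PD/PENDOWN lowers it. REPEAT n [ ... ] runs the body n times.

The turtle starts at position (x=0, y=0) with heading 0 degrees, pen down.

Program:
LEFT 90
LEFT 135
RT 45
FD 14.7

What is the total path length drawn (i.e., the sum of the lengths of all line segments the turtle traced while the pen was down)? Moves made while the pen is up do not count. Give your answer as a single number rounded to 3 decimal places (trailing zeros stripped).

Executing turtle program step by step:
Start: pos=(0,0), heading=0, pen down
LT 90: heading 0 -> 90
LT 135: heading 90 -> 225
RT 45: heading 225 -> 180
FD 14.7: (0,0) -> (-14.7,0) [heading=180, draw]
Final: pos=(-14.7,0), heading=180, 1 segment(s) drawn

Segment lengths:
  seg 1: (0,0) -> (-14.7,0), length = 14.7
Total = 14.7

Answer: 14.7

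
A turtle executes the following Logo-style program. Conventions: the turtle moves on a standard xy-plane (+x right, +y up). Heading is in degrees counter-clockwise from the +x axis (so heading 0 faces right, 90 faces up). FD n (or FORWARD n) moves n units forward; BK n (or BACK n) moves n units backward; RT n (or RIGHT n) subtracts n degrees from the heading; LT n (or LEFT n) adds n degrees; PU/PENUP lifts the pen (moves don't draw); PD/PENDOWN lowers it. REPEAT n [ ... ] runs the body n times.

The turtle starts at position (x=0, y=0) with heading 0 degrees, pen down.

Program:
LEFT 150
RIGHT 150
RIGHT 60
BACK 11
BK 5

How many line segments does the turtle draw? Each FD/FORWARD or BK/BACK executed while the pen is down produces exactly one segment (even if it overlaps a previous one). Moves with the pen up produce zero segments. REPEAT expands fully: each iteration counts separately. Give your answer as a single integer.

Executing turtle program step by step:
Start: pos=(0,0), heading=0, pen down
LT 150: heading 0 -> 150
RT 150: heading 150 -> 0
RT 60: heading 0 -> 300
BK 11: (0,0) -> (-5.5,9.526) [heading=300, draw]
BK 5: (-5.5,9.526) -> (-8,13.856) [heading=300, draw]
Final: pos=(-8,13.856), heading=300, 2 segment(s) drawn
Segments drawn: 2

Answer: 2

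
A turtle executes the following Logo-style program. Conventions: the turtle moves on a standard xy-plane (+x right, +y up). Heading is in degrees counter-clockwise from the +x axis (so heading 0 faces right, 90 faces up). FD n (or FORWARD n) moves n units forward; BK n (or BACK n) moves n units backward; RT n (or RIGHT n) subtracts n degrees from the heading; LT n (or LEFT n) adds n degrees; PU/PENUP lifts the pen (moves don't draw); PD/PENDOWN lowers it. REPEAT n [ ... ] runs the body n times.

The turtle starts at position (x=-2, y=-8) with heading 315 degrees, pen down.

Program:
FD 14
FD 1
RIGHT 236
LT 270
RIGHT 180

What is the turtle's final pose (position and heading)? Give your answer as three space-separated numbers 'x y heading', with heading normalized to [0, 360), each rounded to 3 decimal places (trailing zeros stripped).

Answer: 8.607 -18.607 169

Derivation:
Executing turtle program step by step:
Start: pos=(-2,-8), heading=315, pen down
FD 14: (-2,-8) -> (7.899,-17.899) [heading=315, draw]
FD 1: (7.899,-17.899) -> (8.607,-18.607) [heading=315, draw]
RT 236: heading 315 -> 79
LT 270: heading 79 -> 349
RT 180: heading 349 -> 169
Final: pos=(8.607,-18.607), heading=169, 2 segment(s) drawn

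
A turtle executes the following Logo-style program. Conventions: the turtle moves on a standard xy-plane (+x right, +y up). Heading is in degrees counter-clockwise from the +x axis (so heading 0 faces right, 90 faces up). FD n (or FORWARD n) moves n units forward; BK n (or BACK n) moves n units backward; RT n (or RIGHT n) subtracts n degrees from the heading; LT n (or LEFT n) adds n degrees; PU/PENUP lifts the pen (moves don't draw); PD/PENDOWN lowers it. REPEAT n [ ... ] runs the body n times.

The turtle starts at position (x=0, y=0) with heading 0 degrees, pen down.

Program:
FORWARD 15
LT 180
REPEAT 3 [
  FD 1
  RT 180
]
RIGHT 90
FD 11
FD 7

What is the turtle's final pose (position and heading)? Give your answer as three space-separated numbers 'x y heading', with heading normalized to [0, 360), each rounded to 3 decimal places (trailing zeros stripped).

Executing turtle program step by step:
Start: pos=(0,0), heading=0, pen down
FD 15: (0,0) -> (15,0) [heading=0, draw]
LT 180: heading 0 -> 180
REPEAT 3 [
  -- iteration 1/3 --
  FD 1: (15,0) -> (14,0) [heading=180, draw]
  RT 180: heading 180 -> 0
  -- iteration 2/3 --
  FD 1: (14,0) -> (15,0) [heading=0, draw]
  RT 180: heading 0 -> 180
  -- iteration 3/3 --
  FD 1: (15,0) -> (14,0) [heading=180, draw]
  RT 180: heading 180 -> 0
]
RT 90: heading 0 -> 270
FD 11: (14,0) -> (14,-11) [heading=270, draw]
FD 7: (14,-11) -> (14,-18) [heading=270, draw]
Final: pos=(14,-18), heading=270, 6 segment(s) drawn

Answer: 14 -18 270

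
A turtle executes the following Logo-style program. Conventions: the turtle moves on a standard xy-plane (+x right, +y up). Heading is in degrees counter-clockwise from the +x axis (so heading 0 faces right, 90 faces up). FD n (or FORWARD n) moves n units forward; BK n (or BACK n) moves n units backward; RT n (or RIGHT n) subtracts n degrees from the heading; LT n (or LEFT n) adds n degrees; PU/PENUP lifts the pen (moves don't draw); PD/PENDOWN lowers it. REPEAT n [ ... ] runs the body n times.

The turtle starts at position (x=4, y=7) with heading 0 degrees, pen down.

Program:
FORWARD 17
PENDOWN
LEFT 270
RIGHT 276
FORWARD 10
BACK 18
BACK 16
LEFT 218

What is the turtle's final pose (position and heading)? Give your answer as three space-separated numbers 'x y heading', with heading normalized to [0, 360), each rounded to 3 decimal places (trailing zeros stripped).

Answer: -2.869 9.509 212

Derivation:
Executing turtle program step by step:
Start: pos=(4,7), heading=0, pen down
FD 17: (4,7) -> (21,7) [heading=0, draw]
PD: pen down
LT 270: heading 0 -> 270
RT 276: heading 270 -> 354
FD 10: (21,7) -> (30.945,5.955) [heading=354, draw]
BK 18: (30.945,5.955) -> (13.044,7.836) [heading=354, draw]
BK 16: (13.044,7.836) -> (-2.869,9.509) [heading=354, draw]
LT 218: heading 354 -> 212
Final: pos=(-2.869,9.509), heading=212, 4 segment(s) drawn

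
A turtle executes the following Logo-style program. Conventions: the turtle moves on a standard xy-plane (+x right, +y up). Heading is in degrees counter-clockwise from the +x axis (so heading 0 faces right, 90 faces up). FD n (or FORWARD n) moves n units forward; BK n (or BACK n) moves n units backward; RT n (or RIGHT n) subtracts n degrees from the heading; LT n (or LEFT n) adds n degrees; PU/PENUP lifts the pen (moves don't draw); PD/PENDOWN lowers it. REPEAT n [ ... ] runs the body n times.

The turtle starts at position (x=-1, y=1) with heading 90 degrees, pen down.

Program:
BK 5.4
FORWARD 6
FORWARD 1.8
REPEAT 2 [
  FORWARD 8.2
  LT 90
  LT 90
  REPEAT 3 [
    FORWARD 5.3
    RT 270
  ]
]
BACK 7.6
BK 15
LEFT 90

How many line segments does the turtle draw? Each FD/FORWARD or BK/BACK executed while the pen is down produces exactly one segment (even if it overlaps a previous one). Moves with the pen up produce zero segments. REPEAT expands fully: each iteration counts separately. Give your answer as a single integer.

Executing turtle program step by step:
Start: pos=(-1,1), heading=90, pen down
BK 5.4: (-1,1) -> (-1,-4.4) [heading=90, draw]
FD 6: (-1,-4.4) -> (-1,1.6) [heading=90, draw]
FD 1.8: (-1,1.6) -> (-1,3.4) [heading=90, draw]
REPEAT 2 [
  -- iteration 1/2 --
  FD 8.2: (-1,3.4) -> (-1,11.6) [heading=90, draw]
  LT 90: heading 90 -> 180
  LT 90: heading 180 -> 270
  REPEAT 3 [
    -- iteration 1/3 --
    FD 5.3: (-1,11.6) -> (-1,6.3) [heading=270, draw]
    RT 270: heading 270 -> 0
    -- iteration 2/3 --
    FD 5.3: (-1,6.3) -> (4.3,6.3) [heading=0, draw]
    RT 270: heading 0 -> 90
    -- iteration 3/3 --
    FD 5.3: (4.3,6.3) -> (4.3,11.6) [heading=90, draw]
    RT 270: heading 90 -> 180
  ]
  -- iteration 2/2 --
  FD 8.2: (4.3,11.6) -> (-3.9,11.6) [heading=180, draw]
  LT 90: heading 180 -> 270
  LT 90: heading 270 -> 0
  REPEAT 3 [
    -- iteration 1/3 --
    FD 5.3: (-3.9,11.6) -> (1.4,11.6) [heading=0, draw]
    RT 270: heading 0 -> 90
    -- iteration 2/3 --
    FD 5.3: (1.4,11.6) -> (1.4,16.9) [heading=90, draw]
    RT 270: heading 90 -> 180
    -- iteration 3/3 --
    FD 5.3: (1.4,16.9) -> (-3.9,16.9) [heading=180, draw]
    RT 270: heading 180 -> 270
  ]
]
BK 7.6: (-3.9,16.9) -> (-3.9,24.5) [heading=270, draw]
BK 15: (-3.9,24.5) -> (-3.9,39.5) [heading=270, draw]
LT 90: heading 270 -> 0
Final: pos=(-3.9,39.5), heading=0, 13 segment(s) drawn
Segments drawn: 13

Answer: 13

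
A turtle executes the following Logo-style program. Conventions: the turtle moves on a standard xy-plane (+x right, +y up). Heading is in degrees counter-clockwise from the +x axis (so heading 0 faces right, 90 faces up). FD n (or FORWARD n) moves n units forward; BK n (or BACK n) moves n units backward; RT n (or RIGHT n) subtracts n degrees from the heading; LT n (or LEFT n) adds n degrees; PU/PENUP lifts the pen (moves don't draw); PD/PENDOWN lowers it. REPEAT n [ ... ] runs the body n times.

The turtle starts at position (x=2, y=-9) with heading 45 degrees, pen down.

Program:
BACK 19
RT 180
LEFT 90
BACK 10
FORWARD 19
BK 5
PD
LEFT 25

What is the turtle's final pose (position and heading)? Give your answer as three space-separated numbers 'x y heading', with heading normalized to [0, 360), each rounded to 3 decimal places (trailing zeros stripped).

Answer: -8.607 -25.263 340

Derivation:
Executing turtle program step by step:
Start: pos=(2,-9), heading=45, pen down
BK 19: (2,-9) -> (-11.435,-22.435) [heading=45, draw]
RT 180: heading 45 -> 225
LT 90: heading 225 -> 315
BK 10: (-11.435,-22.435) -> (-18.506,-15.364) [heading=315, draw]
FD 19: (-18.506,-15.364) -> (-5.071,-28.799) [heading=315, draw]
BK 5: (-5.071,-28.799) -> (-8.607,-25.263) [heading=315, draw]
PD: pen down
LT 25: heading 315 -> 340
Final: pos=(-8.607,-25.263), heading=340, 4 segment(s) drawn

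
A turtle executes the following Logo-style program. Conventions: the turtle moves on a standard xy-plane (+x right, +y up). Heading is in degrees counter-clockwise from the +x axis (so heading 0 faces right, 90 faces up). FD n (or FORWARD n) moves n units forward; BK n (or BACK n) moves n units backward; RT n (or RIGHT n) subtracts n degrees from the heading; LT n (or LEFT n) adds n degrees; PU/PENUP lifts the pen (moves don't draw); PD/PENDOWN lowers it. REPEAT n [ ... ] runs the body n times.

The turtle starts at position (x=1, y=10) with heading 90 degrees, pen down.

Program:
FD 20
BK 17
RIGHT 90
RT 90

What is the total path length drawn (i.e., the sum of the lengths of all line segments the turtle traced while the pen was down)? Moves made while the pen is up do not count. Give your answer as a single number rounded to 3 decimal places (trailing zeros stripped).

Executing turtle program step by step:
Start: pos=(1,10), heading=90, pen down
FD 20: (1,10) -> (1,30) [heading=90, draw]
BK 17: (1,30) -> (1,13) [heading=90, draw]
RT 90: heading 90 -> 0
RT 90: heading 0 -> 270
Final: pos=(1,13), heading=270, 2 segment(s) drawn

Segment lengths:
  seg 1: (1,10) -> (1,30), length = 20
  seg 2: (1,30) -> (1,13), length = 17
Total = 37

Answer: 37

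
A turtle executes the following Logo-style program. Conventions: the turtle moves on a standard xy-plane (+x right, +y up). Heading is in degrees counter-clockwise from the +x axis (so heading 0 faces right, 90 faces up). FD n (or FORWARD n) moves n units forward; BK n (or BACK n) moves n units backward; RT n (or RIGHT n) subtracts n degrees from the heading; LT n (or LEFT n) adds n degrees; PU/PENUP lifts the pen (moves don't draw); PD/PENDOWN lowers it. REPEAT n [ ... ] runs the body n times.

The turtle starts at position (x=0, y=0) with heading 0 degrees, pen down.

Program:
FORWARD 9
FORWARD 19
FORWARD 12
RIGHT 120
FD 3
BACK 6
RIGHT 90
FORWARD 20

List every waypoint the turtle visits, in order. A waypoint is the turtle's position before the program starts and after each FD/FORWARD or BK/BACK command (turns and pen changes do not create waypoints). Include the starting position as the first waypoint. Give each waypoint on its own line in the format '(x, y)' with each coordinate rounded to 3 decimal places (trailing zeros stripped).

Answer: (0, 0)
(9, 0)
(28, 0)
(40, 0)
(38.5, -2.598)
(41.5, 2.598)
(24.179, 12.598)

Derivation:
Executing turtle program step by step:
Start: pos=(0,0), heading=0, pen down
FD 9: (0,0) -> (9,0) [heading=0, draw]
FD 19: (9,0) -> (28,0) [heading=0, draw]
FD 12: (28,0) -> (40,0) [heading=0, draw]
RT 120: heading 0 -> 240
FD 3: (40,0) -> (38.5,-2.598) [heading=240, draw]
BK 6: (38.5,-2.598) -> (41.5,2.598) [heading=240, draw]
RT 90: heading 240 -> 150
FD 20: (41.5,2.598) -> (24.179,12.598) [heading=150, draw]
Final: pos=(24.179,12.598), heading=150, 6 segment(s) drawn
Waypoints (7 total):
(0, 0)
(9, 0)
(28, 0)
(40, 0)
(38.5, -2.598)
(41.5, 2.598)
(24.179, 12.598)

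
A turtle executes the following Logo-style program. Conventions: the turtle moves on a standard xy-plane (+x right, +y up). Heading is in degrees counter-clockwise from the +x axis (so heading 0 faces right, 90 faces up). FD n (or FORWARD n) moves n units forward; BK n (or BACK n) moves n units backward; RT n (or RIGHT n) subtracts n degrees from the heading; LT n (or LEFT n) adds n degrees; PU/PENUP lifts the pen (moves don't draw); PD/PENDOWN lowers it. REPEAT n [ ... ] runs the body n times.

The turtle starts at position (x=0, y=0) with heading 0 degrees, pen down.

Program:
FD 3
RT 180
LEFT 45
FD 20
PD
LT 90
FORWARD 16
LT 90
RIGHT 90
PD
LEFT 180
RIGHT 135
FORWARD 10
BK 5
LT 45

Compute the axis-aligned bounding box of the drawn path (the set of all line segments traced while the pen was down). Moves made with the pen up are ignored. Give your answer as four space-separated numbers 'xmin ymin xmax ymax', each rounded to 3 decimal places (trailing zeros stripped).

Executing turtle program step by step:
Start: pos=(0,0), heading=0, pen down
FD 3: (0,0) -> (3,0) [heading=0, draw]
RT 180: heading 0 -> 180
LT 45: heading 180 -> 225
FD 20: (3,0) -> (-11.142,-14.142) [heading=225, draw]
PD: pen down
LT 90: heading 225 -> 315
FD 16: (-11.142,-14.142) -> (0.172,-25.456) [heading=315, draw]
LT 90: heading 315 -> 45
RT 90: heading 45 -> 315
PD: pen down
LT 180: heading 315 -> 135
RT 135: heading 135 -> 0
FD 10: (0.172,-25.456) -> (10.172,-25.456) [heading=0, draw]
BK 5: (10.172,-25.456) -> (5.172,-25.456) [heading=0, draw]
LT 45: heading 0 -> 45
Final: pos=(5.172,-25.456), heading=45, 5 segment(s) drawn

Segment endpoints: x in {-11.142, 0, 0.172, 3, 5.172, 10.172}, y in {-25.456, -14.142, 0}
xmin=-11.142, ymin=-25.456, xmax=10.172, ymax=0

Answer: -11.142 -25.456 10.172 0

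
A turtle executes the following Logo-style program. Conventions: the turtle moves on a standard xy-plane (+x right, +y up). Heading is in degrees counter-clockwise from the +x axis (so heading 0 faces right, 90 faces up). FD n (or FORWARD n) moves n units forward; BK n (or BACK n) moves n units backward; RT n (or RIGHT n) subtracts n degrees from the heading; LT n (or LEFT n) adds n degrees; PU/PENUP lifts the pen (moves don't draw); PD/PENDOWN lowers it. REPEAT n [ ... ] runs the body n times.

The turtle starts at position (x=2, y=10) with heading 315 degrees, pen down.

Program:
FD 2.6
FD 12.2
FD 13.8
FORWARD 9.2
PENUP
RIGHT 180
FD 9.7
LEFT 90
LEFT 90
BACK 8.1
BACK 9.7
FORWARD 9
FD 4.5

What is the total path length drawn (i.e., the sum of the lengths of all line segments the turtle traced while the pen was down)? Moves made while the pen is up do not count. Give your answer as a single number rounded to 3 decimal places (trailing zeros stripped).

Answer: 37.8

Derivation:
Executing turtle program step by step:
Start: pos=(2,10), heading=315, pen down
FD 2.6: (2,10) -> (3.838,8.162) [heading=315, draw]
FD 12.2: (3.838,8.162) -> (12.465,-0.465) [heading=315, draw]
FD 13.8: (12.465,-0.465) -> (22.223,-10.223) [heading=315, draw]
FD 9.2: (22.223,-10.223) -> (28.729,-16.729) [heading=315, draw]
PU: pen up
RT 180: heading 315 -> 135
FD 9.7: (28.729,-16.729) -> (21.87,-9.87) [heading=135, move]
LT 90: heading 135 -> 225
LT 90: heading 225 -> 315
BK 8.1: (21.87,-9.87) -> (16.142,-4.142) [heading=315, move]
BK 9.7: (16.142,-4.142) -> (9.283,2.717) [heading=315, move]
FD 9: (9.283,2.717) -> (15.647,-3.647) [heading=315, move]
FD 4.5: (15.647,-3.647) -> (18.829,-6.829) [heading=315, move]
Final: pos=(18.829,-6.829), heading=315, 4 segment(s) drawn

Segment lengths:
  seg 1: (2,10) -> (3.838,8.162), length = 2.6
  seg 2: (3.838,8.162) -> (12.465,-0.465), length = 12.2
  seg 3: (12.465,-0.465) -> (22.223,-10.223), length = 13.8
  seg 4: (22.223,-10.223) -> (28.729,-16.729), length = 9.2
Total = 37.8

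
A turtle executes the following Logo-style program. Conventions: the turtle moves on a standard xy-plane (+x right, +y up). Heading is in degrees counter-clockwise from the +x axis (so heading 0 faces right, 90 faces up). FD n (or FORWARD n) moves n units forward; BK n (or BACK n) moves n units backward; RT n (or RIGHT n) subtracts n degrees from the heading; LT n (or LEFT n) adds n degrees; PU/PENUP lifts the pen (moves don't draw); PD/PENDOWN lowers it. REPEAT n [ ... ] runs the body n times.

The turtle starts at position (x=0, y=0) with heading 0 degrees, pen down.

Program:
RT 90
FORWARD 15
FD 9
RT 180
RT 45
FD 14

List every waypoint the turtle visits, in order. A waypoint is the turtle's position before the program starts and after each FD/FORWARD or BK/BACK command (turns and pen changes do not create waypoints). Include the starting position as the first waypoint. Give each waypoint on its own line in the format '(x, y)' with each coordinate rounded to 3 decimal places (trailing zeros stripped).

Executing turtle program step by step:
Start: pos=(0,0), heading=0, pen down
RT 90: heading 0 -> 270
FD 15: (0,0) -> (0,-15) [heading=270, draw]
FD 9: (0,-15) -> (0,-24) [heading=270, draw]
RT 180: heading 270 -> 90
RT 45: heading 90 -> 45
FD 14: (0,-24) -> (9.899,-14.101) [heading=45, draw]
Final: pos=(9.899,-14.101), heading=45, 3 segment(s) drawn
Waypoints (4 total):
(0, 0)
(0, -15)
(0, -24)
(9.899, -14.101)

Answer: (0, 0)
(0, -15)
(0, -24)
(9.899, -14.101)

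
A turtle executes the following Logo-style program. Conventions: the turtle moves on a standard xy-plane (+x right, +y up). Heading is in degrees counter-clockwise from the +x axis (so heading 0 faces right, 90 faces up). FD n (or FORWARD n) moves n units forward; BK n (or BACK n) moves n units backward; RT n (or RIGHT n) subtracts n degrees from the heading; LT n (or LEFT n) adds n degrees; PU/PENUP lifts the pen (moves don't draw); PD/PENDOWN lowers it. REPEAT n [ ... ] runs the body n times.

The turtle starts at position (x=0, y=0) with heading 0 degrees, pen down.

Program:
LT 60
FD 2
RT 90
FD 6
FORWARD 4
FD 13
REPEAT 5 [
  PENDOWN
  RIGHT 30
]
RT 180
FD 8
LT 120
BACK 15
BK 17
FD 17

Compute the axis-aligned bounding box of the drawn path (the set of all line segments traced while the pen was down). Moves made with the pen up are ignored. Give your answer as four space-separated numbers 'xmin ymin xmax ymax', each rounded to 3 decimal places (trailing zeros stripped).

Executing turtle program step by step:
Start: pos=(0,0), heading=0, pen down
LT 60: heading 0 -> 60
FD 2: (0,0) -> (1,1.732) [heading=60, draw]
RT 90: heading 60 -> 330
FD 6: (1,1.732) -> (6.196,-1.268) [heading=330, draw]
FD 4: (6.196,-1.268) -> (9.66,-3.268) [heading=330, draw]
FD 13: (9.66,-3.268) -> (20.919,-9.768) [heading=330, draw]
REPEAT 5 [
  -- iteration 1/5 --
  PD: pen down
  RT 30: heading 330 -> 300
  -- iteration 2/5 --
  PD: pen down
  RT 30: heading 300 -> 270
  -- iteration 3/5 --
  PD: pen down
  RT 30: heading 270 -> 240
  -- iteration 4/5 --
  PD: pen down
  RT 30: heading 240 -> 210
  -- iteration 5/5 --
  PD: pen down
  RT 30: heading 210 -> 180
]
RT 180: heading 180 -> 0
FD 8: (20.919,-9.768) -> (28.919,-9.768) [heading=0, draw]
LT 120: heading 0 -> 120
BK 15: (28.919,-9.768) -> (36.419,-22.758) [heading=120, draw]
BK 17: (36.419,-22.758) -> (44.919,-37.481) [heading=120, draw]
FD 17: (44.919,-37.481) -> (36.419,-22.758) [heading=120, draw]
Final: pos=(36.419,-22.758), heading=120, 8 segment(s) drawn

Segment endpoints: x in {0, 1, 6.196, 9.66, 20.919, 28.919, 36.419, 44.919}, y in {-37.481, -22.758, -22.758, -9.768, -9.768, -3.268, -1.268, 0, 1.732}
xmin=0, ymin=-37.481, xmax=44.919, ymax=1.732

Answer: 0 -37.481 44.919 1.732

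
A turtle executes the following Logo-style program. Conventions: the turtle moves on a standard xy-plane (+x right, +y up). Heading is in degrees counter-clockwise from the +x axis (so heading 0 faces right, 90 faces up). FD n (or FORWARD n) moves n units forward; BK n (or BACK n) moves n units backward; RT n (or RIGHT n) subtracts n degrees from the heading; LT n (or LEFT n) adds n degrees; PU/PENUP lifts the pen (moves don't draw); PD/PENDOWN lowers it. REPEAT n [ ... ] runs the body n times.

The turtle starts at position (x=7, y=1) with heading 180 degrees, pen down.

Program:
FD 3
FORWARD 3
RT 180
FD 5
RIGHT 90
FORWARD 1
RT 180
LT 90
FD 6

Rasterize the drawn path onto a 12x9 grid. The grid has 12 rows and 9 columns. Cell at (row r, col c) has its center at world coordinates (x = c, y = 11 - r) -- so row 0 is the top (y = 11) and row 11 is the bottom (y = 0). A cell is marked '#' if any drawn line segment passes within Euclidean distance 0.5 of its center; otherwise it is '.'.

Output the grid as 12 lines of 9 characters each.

Answer: .........
.........
.........
.........
.........
.........
.........
.........
.........
.........
.#######.
#######..

Derivation:
Segment 0: (7,1) -> (4,1)
Segment 1: (4,1) -> (1,1)
Segment 2: (1,1) -> (6,1)
Segment 3: (6,1) -> (6,0)
Segment 4: (6,0) -> (0,0)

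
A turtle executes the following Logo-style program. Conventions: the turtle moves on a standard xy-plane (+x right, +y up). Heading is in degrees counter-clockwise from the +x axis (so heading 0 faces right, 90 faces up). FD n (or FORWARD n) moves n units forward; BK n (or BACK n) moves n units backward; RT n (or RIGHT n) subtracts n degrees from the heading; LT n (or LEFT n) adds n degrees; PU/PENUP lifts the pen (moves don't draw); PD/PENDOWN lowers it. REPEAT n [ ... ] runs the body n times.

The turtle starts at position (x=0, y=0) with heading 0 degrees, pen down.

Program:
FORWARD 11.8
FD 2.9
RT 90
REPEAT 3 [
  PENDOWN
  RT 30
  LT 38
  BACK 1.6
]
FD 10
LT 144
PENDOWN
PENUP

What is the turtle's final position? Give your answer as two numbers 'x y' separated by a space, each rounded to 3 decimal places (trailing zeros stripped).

Executing turtle program step by step:
Start: pos=(0,0), heading=0, pen down
FD 11.8: (0,0) -> (11.8,0) [heading=0, draw]
FD 2.9: (11.8,0) -> (14.7,0) [heading=0, draw]
RT 90: heading 0 -> 270
REPEAT 3 [
  -- iteration 1/3 --
  PD: pen down
  RT 30: heading 270 -> 240
  LT 38: heading 240 -> 278
  BK 1.6: (14.7,0) -> (14.477,1.584) [heading=278, draw]
  -- iteration 2/3 --
  PD: pen down
  RT 30: heading 278 -> 248
  LT 38: heading 248 -> 286
  BK 1.6: (14.477,1.584) -> (14.036,3.122) [heading=286, draw]
  -- iteration 3/3 --
  PD: pen down
  RT 30: heading 286 -> 256
  LT 38: heading 256 -> 294
  BK 1.6: (14.036,3.122) -> (13.386,4.584) [heading=294, draw]
]
FD 10: (13.386,4.584) -> (17.453,-4.551) [heading=294, draw]
LT 144: heading 294 -> 78
PD: pen down
PU: pen up
Final: pos=(17.453,-4.551), heading=78, 6 segment(s) drawn

Answer: 17.453 -4.551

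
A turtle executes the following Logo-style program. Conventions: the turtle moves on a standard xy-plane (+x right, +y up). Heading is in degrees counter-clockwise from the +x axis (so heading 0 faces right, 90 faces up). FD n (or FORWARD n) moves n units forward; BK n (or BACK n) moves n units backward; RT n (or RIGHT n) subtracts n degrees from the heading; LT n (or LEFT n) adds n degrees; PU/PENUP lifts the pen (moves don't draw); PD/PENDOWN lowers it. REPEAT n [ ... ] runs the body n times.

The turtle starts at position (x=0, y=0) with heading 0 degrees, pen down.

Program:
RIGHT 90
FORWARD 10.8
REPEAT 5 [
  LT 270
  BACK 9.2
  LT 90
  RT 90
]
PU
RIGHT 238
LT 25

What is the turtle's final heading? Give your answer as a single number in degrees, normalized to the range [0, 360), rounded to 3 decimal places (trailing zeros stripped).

Answer: 327

Derivation:
Executing turtle program step by step:
Start: pos=(0,0), heading=0, pen down
RT 90: heading 0 -> 270
FD 10.8: (0,0) -> (0,-10.8) [heading=270, draw]
REPEAT 5 [
  -- iteration 1/5 --
  LT 270: heading 270 -> 180
  BK 9.2: (0,-10.8) -> (9.2,-10.8) [heading=180, draw]
  LT 90: heading 180 -> 270
  RT 90: heading 270 -> 180
  -- iteration 2/5 --
  LT 270: heading 180 -> 90
  BK 9.2: (9.2,-10.8) -> (9.2,-20) [heading=90, draw]
  LT 90: heading 90 -> 180
  RT 90: heading 180 -> 90
  -- iteration 3/5 --
  LT 270: heading 90 -> 0
  BK 9.2: (9.2,-20) -> (0,-20) [heading=0, draw]
  LT 90: heading 0 -> 90
  RT 90: heading 90 -> 0
  -- iteration 4/5 --
  LT 270: heading 0 -> 270
  BK 9.2: (0,-20) -> (0,-10.8) [heading=270, draw]
  LT 90: heading 270 -> 0
  RT 90: heading 0 -> 270
  -- iteration 5/5 --
  LT 270: heading 270 -> 180
  BK 9.2: (0,-10.8) -> (9.2,-10.8) [heading=180, draw]
  LT 90: heading 180 -> 270
  RT 90: heading 270 -> 180
]
PU: pen up
RT 238: heading 180 -> 302
LT 25: heading 302 -> 327
Final: pos=(9.2,-10.8), heading=327, 6 segment(s) drawn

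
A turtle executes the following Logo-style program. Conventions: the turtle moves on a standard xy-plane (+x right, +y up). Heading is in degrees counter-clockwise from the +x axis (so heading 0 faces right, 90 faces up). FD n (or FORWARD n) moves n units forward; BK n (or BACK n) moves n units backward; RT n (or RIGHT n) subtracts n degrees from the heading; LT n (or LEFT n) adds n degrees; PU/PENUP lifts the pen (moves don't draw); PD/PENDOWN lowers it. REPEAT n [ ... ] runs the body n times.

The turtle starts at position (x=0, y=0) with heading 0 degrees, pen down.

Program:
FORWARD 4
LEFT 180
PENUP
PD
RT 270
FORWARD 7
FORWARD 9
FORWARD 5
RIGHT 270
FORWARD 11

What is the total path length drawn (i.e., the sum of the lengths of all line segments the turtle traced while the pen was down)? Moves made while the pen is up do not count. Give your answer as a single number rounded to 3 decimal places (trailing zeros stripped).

Answer: 36

Derivation:
Executing turtle program step by step:
Start: pos=(0,0), heading=0, pen down
FD 4: (0,0) -> (4,0) [heading=0, draw]
LT 180: heading 0 -> 180
PU: pen up
PD: pen down
RT 270: heading 180 -> 270
FD 7: (4,0) -> (4,-7) [heading=270, draw]
FD 9: (4,-7) -> (4,-16) [heading=270, draw]
FD 5: (4,-16) -> (4,-21) [heading=270, draw]
RT 270: heading 270 -> 0
FD 11: (4,-21) -> (15,-21) [heading=0, draw]
Final: pos=(15,-21), heading=0, 5 segment(s) drawn

Segment lengths:
  seg 1: (0,0) -> (4,0), length = 4
  seg 2: (4,0) -> (4,-7), length = 7
  seg 3: (4,-7) -> (4,-16), length = 9
  seg 4: (4,-16) -> (4,-21), length = 5
  seg 5: (4,-21) -> (15,-21), length = 11
Total = 36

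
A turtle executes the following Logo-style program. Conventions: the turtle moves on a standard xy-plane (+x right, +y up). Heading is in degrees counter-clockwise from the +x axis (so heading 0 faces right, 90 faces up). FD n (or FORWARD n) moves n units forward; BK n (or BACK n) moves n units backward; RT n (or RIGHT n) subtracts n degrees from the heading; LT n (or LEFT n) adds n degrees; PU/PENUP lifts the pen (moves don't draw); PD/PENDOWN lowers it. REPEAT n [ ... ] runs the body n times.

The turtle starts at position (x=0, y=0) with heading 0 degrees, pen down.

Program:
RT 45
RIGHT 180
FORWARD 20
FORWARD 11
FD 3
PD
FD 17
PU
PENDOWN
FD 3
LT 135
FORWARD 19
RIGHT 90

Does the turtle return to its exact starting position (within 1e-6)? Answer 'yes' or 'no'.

Answer: no

Derivation:
Executing turtle program step by step:
Start: pos=(0,0), heading=0, pen down
RT 45: heading 0 -> 315
RT 180: heading 315 -> 135
FD 20: (0,0) -> (-14.142,14.142) [heading=135, draw]
FD 11: (-14.142,14.142) -> (-21.92,21.92) [heading=135, draw]
FD 3: (-21.92,21.92) -> (-24.042,24.042) [heading=135, draw]
PD: pen down
FD 17: (-24.042,24.042) -> (-36.062,36.062) [heading=135, draw]
PU: pen up
PD: pen down
FD 3: (-36.062,36.062) -> (-38.184,38.184) [heading=135, draw]
LT 135: heading 135 -> 270
FD 19: (-38.184,38.184) -> (-38.184,19.184) [heading=270, draw]
RT 90: heading 270 -> 180
Final: pos=(-38.184,19.184), heading=180, 6 segment(s) drawn

Start position: (0, 0)
Final position: (-38.184, 19.184)
Distance = 42.732; >= 1e-6 -> NOT closed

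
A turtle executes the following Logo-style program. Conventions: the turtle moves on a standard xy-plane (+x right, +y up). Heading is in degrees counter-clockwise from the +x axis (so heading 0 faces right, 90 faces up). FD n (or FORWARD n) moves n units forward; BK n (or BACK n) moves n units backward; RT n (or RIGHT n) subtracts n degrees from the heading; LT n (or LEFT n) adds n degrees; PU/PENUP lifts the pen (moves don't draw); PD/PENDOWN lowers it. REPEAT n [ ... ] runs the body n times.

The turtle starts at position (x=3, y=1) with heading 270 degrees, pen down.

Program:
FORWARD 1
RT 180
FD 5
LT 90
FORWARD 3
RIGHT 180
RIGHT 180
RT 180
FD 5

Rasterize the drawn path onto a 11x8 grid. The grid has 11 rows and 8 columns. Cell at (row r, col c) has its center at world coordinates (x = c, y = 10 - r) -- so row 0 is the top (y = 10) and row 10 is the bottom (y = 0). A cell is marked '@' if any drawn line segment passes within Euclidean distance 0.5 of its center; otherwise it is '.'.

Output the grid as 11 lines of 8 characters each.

Answer: ........
........
........
........
........
@@@@@@..
...@....
...@....
...@....
...@....
...@....

Derivation:
Segment 0: (3,1) -> (3,0)
Segment 1: (3,0) -> (3,5)
Segment 2: (3,5) -> (0,5)
Segment 3: (0,5) -> (5,5)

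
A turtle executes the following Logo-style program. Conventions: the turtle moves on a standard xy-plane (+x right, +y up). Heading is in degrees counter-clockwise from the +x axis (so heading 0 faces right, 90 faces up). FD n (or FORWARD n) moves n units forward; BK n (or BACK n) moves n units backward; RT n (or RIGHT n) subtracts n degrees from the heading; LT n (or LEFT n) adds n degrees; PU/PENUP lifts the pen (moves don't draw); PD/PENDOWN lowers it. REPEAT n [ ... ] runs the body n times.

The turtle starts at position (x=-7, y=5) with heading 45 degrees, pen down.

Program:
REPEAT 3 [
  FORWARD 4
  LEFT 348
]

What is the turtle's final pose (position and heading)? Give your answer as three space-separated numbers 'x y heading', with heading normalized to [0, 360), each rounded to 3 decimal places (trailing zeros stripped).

Answer: 2.917 11.44 9

Derivation:
Executing turtle program step by step:
Start: pos=(-7,5), heading=45, pen down
REPEAT 3 [
  -- iteration 1/3 --
  FD 4: (-7,5) -> (-4.172,7.828) [heading=45, draw]
  LT 348: heading 45 -> 33
  -- iteration 2/3 --
  FD 4: (-4.172,7.828) -> (-0.817,10.007) [heading=33, draw]
  LT 348: heading 33 -> 21
  -- iteration 3/3 --
  FD 4: (-0.817,10.007) -> (2.917,11.44) [heading=21, draw]
  LT 348: heading 21 -> 9
]
Final: pos=(2.917,11.44), heading=9, 3 segment(s) drawn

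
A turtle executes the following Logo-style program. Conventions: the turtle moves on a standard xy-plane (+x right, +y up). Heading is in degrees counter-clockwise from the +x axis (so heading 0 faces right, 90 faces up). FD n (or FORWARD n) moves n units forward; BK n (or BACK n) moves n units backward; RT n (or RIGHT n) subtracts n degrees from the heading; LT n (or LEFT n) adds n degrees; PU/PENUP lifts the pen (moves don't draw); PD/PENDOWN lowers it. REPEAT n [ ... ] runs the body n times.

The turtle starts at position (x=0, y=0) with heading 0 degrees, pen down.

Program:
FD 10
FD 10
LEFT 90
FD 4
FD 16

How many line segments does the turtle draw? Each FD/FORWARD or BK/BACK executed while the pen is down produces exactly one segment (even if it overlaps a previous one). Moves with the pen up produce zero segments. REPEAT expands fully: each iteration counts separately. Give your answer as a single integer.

Answer: 4

Derivation:
Executing turtle program step by step:
Start: pos=(0,0), heading=0, pen down
FD 10: (0,0) -> (10,0) [heading=0, draw]
FD 10: (10,0) -> (20,0) [heading=0, draw]
LT 90: heading 0 -> 90
FD 4: (20,0) -> (20,4) [heading=90, draw]
FD 16: (20,4) -> (20,20) [heading=90, draw]
Final: pos=(20,20), heading=90, 4 segment(s) drawn
Segments drawn: 4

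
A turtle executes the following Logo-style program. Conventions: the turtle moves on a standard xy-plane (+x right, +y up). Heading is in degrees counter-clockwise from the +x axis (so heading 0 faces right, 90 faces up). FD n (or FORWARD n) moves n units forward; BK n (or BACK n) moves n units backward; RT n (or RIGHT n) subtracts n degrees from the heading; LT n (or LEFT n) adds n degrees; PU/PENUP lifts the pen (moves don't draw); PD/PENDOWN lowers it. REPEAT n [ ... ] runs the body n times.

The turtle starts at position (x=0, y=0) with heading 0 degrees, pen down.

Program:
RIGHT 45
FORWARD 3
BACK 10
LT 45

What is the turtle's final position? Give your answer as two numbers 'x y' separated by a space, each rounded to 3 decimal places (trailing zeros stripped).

Executing turtle program step by step:
Start: pos=(0,0), heading=0, pen down
RT 45: heading 0 -> 315
FD 3: (0,0) -> (2.121,-2.121) [heading=315, draw]
BK 10: (2.121,-2.121) -> (-4.95,4.95) [heading=315, draw]
LT 45: heading 315 -> 0
Final: pos=(-4.95,4.95), heading=0, 2 segment(s) drawn

Answer: -4.95 4.95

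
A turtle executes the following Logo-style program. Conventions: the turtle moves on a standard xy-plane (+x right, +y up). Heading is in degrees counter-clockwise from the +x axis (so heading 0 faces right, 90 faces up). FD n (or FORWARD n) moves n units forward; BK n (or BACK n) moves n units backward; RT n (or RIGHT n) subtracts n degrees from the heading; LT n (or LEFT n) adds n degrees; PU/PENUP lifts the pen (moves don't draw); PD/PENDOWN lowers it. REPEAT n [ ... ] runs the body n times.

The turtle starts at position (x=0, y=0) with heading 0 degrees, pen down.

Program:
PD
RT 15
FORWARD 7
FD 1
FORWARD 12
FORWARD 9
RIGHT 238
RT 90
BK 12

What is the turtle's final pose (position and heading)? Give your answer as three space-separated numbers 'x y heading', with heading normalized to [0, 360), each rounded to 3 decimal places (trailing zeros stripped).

Executing turtle program step by step:
Start: pos=(0,0), heading=0, pen down
PD: pen down
RT 15: heading 0 -> 345
FD 7: (0,0) -> (6.761,-1.812) [heading=345, draw]
FD 1: (6.761,-1.812) -> (7.727,-2.071) [heading=345, draw]
FD 12: (7.727,-2.071) -> (19.319,-5.176) [heading=345, draw]
FD 9: (19.319,-5.176) -> (28.012,-7.506) [heading=345, draw]
RT 238: heading 345 -> 107
RT 90: heading 107 -> 17
BK 12: (28.012,-7.506) -> (16.536,-11.014) [heading=17, draw]
Final: pos=(16.536,-11.014), heading=17, 5 segment(s) drawn

Answer: 16.536 -11.014 17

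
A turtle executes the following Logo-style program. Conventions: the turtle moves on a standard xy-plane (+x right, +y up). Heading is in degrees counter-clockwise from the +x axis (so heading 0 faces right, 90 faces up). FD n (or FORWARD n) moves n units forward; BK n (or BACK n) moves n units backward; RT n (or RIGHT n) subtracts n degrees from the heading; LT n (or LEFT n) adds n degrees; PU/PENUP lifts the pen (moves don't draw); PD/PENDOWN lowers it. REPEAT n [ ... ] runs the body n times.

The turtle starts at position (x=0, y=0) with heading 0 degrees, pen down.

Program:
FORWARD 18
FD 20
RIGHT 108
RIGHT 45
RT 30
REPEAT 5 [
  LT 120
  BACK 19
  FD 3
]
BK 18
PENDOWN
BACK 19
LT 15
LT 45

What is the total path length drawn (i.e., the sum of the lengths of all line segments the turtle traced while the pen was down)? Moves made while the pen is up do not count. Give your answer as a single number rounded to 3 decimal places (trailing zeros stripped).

Executing turtle program step by step:
Start: pos=(0,0), heading=0, pen down
FD 18: (0,0) -> (18,0) [heading=0, draw]
FD 20: (18,0) -> (38,0) [heading=0, draw]
RT 108: heading 0 -> 252
RT 45: heading 252 -> 207
RT 30: heading 207 -> 177
REPEAT 5 [
  -- iteration 1/5 --
  LT 120: heading 177 -> 297
  BK 19: (38,0) -> (29.374,16.929) [heading=297, draw]
  FD 3: (29.374,16.929) -> (30.736,14.256) [heading=297, draw]
  -- iteration 2/5 --
  LT 120: heading 297 -> 57
  BK 19: (30.736,14.256) -> (20.388,-1.679) [heading=57, draw]
  FD 3: (20.388,-1.679) -> (22.022,0.837) [heading=57, draw]
  -- iteration 3/5 --
  LT 120: heading 57 -> 177
  BK 19: (22.022,0.837) -> (40.996,-0.157) [heading=177, draw]
  FD 3: (40.996,-0.157) -> (38,0) [heading=177, draw]
  -- iteration 4/5 --
  LT 120: heading 177 -> 297
  BK 19: (38,0) -> (29.374,16.929) [heading=297, draw]
  FD 3: (29.374,16.929) -> (30.736,14.256) [heading=297, draw]
  -- iteration 5/5 --
  LT 120: heading 297 -> 57
  BK 19: (30.736,14.256) -> (20.388,-1.679) [heading=57, draw]
  FD 3: (20.388,-1.679) -> (22.022,0.837) [heading=57, draw]
]
BK 18: (22.022,0.837) -> (12.218,-14.259) [heading=57, draw]
PD: pen down
BK 19: (12.218,-14.259) -> (1.87,-30.193) [heading=57, draw]
LT 15: heading 57 -> 72
LT 45: heading 72 -> 117
Final: pos=(1.87,-30.193), heading=117, 14 segment(s) drawn

Segment lengths:
  seg 1: (0,0) -> (18,0), length = 18
  seg 2: (18,0) -> (38,0), length = 20
  seg 3: (38,0) -> (29.374,16.929), length = 19
  seg 4: (29.374,16.929) -> (30.736,14.256), length = 3
  seg 5: (30.736,14.256) -> (20.388,-1.679), length = 19
  seg 6: (20.388,-1.679) -> (22.022,0.837), length = 3
  seg 7: (22.022,0.837) -> (40.996,-0.157), length = 19
  seg 8: (40.996,-0.157) -> (38,0), length = 3
  seg 9: (38,0) -> (29.374,16.929), length = 19
  seg 10: (29.374,16.929) -> (30.736,14.256), length = 3
  seg 11: (30.736,14.256) -> (20.388,-1.679), length = 19
  seg 12: (20.388,-1.679) -> (22.022,0.837), length = 3
  seg 13: (22.022,0.837) -> (12.218,-14.259), length = 18
  seg 14: (12.218,-14.259) -> (1.87,-30.193), length = 19
Total = 185

Answer: 185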